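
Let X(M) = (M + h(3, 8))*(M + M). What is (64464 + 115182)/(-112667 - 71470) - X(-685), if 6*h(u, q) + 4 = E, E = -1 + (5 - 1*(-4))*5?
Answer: -171121762696/184137 ≈ -9.2932e+5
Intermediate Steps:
E = 44 (E = -1 + (5 + 4)*5 = -1 + 9*5 = -1 + 45 = 44)
h(u, q) = 20/3 (h(u, q) = -⅔ + (⅙)*44 = -⅔ + 22/3 = 20/3)
X(M) = 2*M*(20/3 + M) (X(M) = (M + 20/3)*(M + M) = (20/3 + M)*(2*M) = 2*M*(20/3 + M))
(64464 + 115182)/(-112667 - 71470) - X(-685) = (64464 + 115182)/(-112667 - 71470) - 2*(-685)*(20 + 3*(-685))/3 = 179646/(-184137) - 2*(-685)*(20 - 2055)/3 = 179646*(-1/184137) - 2*(-685)*(-2035)/3 = -59882/61379 - 1*2787950/3 = -59882/61379 - 2787950/3 = -171121762696/184137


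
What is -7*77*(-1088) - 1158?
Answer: 585274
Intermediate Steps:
-7*77*(-1088) - 1158 = -539*(-1088) - 1158 = 586432 - 1158 = 585274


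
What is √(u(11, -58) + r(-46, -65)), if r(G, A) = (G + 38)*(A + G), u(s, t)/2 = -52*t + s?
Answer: √6942 ≈ 83.319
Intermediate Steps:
u(s, t) = -104*t + 2*s (u(s, t) = 2*(-52*t + s) = 2*(s - 52*t) = -104*t + 2*s)
r(G, A) = (38 + G)*(A + G)
√(u(11, -58) + r(-46, -65)) = √((-104*(-58) + 2*11) + ((-46)² + 38*(-65) + 38*(-46) - 65*(-46))) = √((6032 + 22) + (2116 - 2470 - 1748 + 2990)) = √(6054 + 888) = √6942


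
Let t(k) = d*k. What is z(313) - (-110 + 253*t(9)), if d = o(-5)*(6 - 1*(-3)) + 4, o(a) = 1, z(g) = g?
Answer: -29178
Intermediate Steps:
d = 13 (d = 1*(6 - 1*(-3)) + 4 = 1*(6 + 3) + 4 = 1*9 + 4 = 9 + 4 = 13)
t(k) = 13*k
z(313) - (-110 + 253*t(9)) = 313 - (-110 + 253*(13*9)) = 313 - (-110 + 253*117) = 313 - (-110 + 29601) = 313 - 1*29491 = 313 - 29491 = -29178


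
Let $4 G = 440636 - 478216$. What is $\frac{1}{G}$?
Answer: $- \frac{1}{9395} \approx -0.00010644$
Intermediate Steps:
$G = -9395$ ($G = \frac{440636 - 478216}{4} = \frac{1}{4} \left(-37580\right) = -9395$)
$\frac{1}{G} = \frac{1}{-9395} = - \frac{1}{9395}$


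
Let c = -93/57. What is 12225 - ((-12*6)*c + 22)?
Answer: 229625/19 ≈ 12086.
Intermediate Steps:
c = -31/19 (c = -93*1/57 = -31/19 ≈ -1.6316)
12225 - ((-12*6)*c + 22) = 12225 - (-12*6*(-31/19) + 22) = 12225 - (-72*(-31/19) + 22) = 12225 - (2232/19 + 22) = 12225 - 1*2650/19 = 12225 - 2650/19 = 229625/19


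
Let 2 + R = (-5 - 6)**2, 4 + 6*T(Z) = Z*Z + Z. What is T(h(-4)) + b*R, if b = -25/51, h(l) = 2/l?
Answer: -1417/24 ≈ -59.042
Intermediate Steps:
T(Z) = -2/3 + Z/6 + Z**2/6 (T(Z) = -2/3 + (Z*Z + Z)/6 = -2/3 + (Z**2 + Z)/6 = -2/3 + (Z + Z**2)/6 = -2/3 + (Z/6 + Z**2/6) = -2/3 + Z/6 + Z**2/6)
b = -25/51 (b = -25*1/51 = -25/51 ≈ -0.49020)
R = 119 (R = -2 + (-5 - 6)**2 = -2 + (-11)**2 = -2 + 121 = 119)
T(h(-4)) + b*R = (-2/3 + (2/(-4))/6 + (2/(-4))**2/6) - 25/51*119 = (-2/3 + (2*(-1/4))/6 + (2*(-1/4))**2/6) - 175/3 = (-2/3 + (1/6)*(-1/2) + (-1/2)**2/6) - 175/3 = (-2/3 - 1/12 + (1/6)*(1/4)) - 175/3 = (-2/3 - 1/12 + 1/24) - 175/3 = -17/24 - 175/3 = -1417/24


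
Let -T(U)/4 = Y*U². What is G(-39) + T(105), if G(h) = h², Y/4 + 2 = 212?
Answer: -37042479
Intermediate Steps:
Y = 840 (Y = -8 + 4*212 = -8 + 848 = 840)
T(U) = -3360*U²
G(-39) + T(105) = (-39)² - 3360*105² = 1521 - 3360*11025 = 1521 - 37044000 = -37042479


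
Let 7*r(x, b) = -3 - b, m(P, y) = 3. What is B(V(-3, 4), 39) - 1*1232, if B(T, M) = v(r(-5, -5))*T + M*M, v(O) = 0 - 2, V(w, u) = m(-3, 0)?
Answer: 283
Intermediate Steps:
V(w, u) = 3
r(x, b) = -3/7 - b/7 (r(x, b) = (-3 - b)/7 = -3/7 - b/7)
v(O) = -2
B(T, M) = M² - 2*T (B(T, M) = -2*T + M*M = -2*T + M² = M² - 2*T)
B(V(-3, 4), 39) - 1*1232 = (39² - 2*3) - 1*1232 = (1521 - 6) - 1232 = 1515 - 1232 = 283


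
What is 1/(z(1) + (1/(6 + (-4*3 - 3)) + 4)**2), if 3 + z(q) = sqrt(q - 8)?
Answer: 79542/1010251 - 6561*I*sqrt(7)/1010251 ≈ 0.078735 - 0.017183*I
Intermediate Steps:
z(q) = -3 + sqrt(-8 + q) (z(q) = -3 + sqrt(q - 8) = -3 + sqrt(-8 + q))
1/(z(1) + (1/(6 + (-4*3 - 3)) + 4)**2) = 1/((-3 + sqrt(-8 + 1)) + (1/(6 + (-4*3 - 3)) + 4)**2) = 1/((-3 + sqrt(-7)) + (1/(6 + (-12 - 3)) + 4)**2) = 1/((-3 + I*sqrt(7)) + (1/(6 - 15) + 4)**2) = 1/((-3 + I*sqrt(7)) + (1/(-9) + 4)**2) = 1/((-3 + I*sqrt(7)) + (-1/9 + 4)**2) = 1/((-3 + I*sqrt(7)) + (35/9)**2) = 1/((-3 + I*sqrt(7)) + 1225/81) = 1/(982/81 + I*sqrt(7))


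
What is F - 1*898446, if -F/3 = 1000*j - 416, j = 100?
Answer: -1197198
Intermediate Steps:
F = -298752 (F = -3*(1000*100 - 416) = -3*(100000 - 416) = -3*99584 = -298752)
F - 1*898446 = -298752 - 1*898446 = -298752 - 898446 = -1197198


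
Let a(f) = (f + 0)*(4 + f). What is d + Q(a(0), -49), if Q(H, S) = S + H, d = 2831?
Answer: 2782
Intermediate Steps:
a(f) = f*(4 + f)
Q(H, S) = H + S
d + Q(a(0), -49) = 2831 + (0*(4 + 0) - 49) = 2831 + (0*4 - 49) = 2831 + (0 - 49) = 2831 - 49 = 2782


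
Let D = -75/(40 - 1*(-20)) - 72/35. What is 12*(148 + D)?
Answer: 60771/35 ≈ 1736.3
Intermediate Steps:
D = -463/140 (D = -75/(40 + 20) - 72*1/35 = -75/60 - 72/35 = -75*1/60 - 72/35 = -5/4 - 72/35 = -463/140 ≈ -3.3071)
12*(148 + D) = 12*(148 - 463/140) = 12*(20257/140) = 60771/35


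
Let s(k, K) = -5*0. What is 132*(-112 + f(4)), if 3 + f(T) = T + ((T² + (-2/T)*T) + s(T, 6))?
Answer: -12804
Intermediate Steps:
s(k, K) = 0
f(T) = -5 + T + T² (f(T) = -3 + (T + ((T² + (-2/T)*T) + 0)) = -3 + (T + ((T² - 2) + 0)) = -3 + (T + ((-2 + T²) + 0)) = -3 + (T + (-2 + T²)) = -3 + (-2 + T + T²) = -5 + T + T²)
132*(-112 + f(4)) = 132*(-112 + (-5 + 4 + 4²)) = 132*(-112 + (-5 + 4 + 16)) = 132*(-112 + 15) = 132*(-97) = -12804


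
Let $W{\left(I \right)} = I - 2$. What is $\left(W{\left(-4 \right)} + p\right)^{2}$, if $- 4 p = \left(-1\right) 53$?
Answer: $\frac{841}{16} \approx 52.563$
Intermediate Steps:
$W{\left(I \right)} = -2 + I$
$p = \frac{53}{4}$ ($p = - \frac{\left(-1\right) 53}{4} = \left(- \frac{1}{4}\right) \left(-53\right) = \frac{53}{4} \approx 13.25$)
$\left(W{\left(-4 \right)} + p\right)^{2} = \left(\left(-2 - 4\right) + \frac{53}{4}\right)^{2} = \left(-6 + \frac{53}{4}\right)^{2} = \left(\frac{29}{4}\right)^{2} = \frac{841}{16}$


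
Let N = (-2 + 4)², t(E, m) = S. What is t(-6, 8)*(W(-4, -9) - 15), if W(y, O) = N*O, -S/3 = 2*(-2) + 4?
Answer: 0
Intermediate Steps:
S = 0 (S = -3*(2*(-2) + 4) = -3*(-4 + 4) = -3*0 = 0)
t(E, m) = 0
N = 4 (N = 2² = 4)
W(y, O) = 4*O
t(-6, 8)*(W(-4, -9) - 15) = 0*(4*(-9) - 15) = 0*(-36 - 15) = 0*(-51) = 0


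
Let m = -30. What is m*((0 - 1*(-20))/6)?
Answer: -100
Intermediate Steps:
m*((0 - 1*(-20))/6) = -30*(0 - 1*(-20))/6 = -30*(0 + 20)/6 = -600/6 = -30*10/3 = -100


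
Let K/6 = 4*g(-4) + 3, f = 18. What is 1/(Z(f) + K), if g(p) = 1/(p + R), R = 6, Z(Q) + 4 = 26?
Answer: 1/52 ≈ 0.019231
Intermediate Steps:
Z(Q) = 22 (Z(Q) = -4 + 26 = 22)
g(p) = 1/(6 + p) (g(p) = 1/(p + 6) = 1/(6 + p))
K = 30 (K = 6*(4/(6 - 4) + 3) = 6*(4/2 + 3) = 6*(4*(1/2) + 3) = 6*(2 + 3) = 6*5 = 30)
1/(Z(f) + K) = 1/(22 + 30) = 1/52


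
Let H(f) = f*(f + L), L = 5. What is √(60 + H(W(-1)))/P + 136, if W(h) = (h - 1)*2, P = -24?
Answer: 136 - √14/12 ≈ 135.69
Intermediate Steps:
W(h) = -2 + 2*h (W(h) = (-1 + h)*2 = -2 + 2*h)
H(f) = f*(5 + f) (H(f) = f*(f + 5) = f*(5 + f))
√(60 + H(W(-1)))/P + 136 = √(60 + (-2 + 2*(-1))*(5 + (-2 + 2*(-1))))/(-24) + 136 = -√(60 + (-2 - 2)*(5 + (-2 - 2)))/24 + 136 = -√(60 - 4*(5 - 4))/24 + 136 = -√(60 - 4*1)/24 + 136 = -√(60 - 4)/24 + 136 = -√14/12 + 136 = 136 - √14/12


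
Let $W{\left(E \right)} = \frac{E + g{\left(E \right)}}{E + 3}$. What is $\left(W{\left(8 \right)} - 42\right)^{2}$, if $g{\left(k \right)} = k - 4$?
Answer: $\frac{202500}{121} \approx 1673.6$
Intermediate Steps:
$g{\left(k \right)} = -4 + k$
$W{\left(E \right)} = \frac{-4 + 2 E}{3 + E}$ ($W{\left(E \right)} = \frac{E + \left(-4 + E\right)}{E + 3} = \frac{-4 + 2 E}{3 + E}$)
$\left(W{\left(8 \right)} - 42\right)^{2} = \left(\frac{2 \left(-2 + 8\right)}{3 + 8} - 42\right)^{2} = \left(2 \cdot \frac{1}{11} \cdot 6 - 42\right)^{2} = \left(\frac{12}{11} - 42\right)^{2} = \left(- \frac{450}{11}\right)^{2} = \frac{202500}{121}$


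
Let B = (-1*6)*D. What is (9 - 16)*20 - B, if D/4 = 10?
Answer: 100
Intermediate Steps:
D = 40 (D = 4*10 = 40)
B = -240 (B = -1*6*40 = -6*40 = -240)
(9 - 16)*20 - B = (9 - 16)*20 - 1*(-240) = -7*20 + 240 = -140 + 240 = 100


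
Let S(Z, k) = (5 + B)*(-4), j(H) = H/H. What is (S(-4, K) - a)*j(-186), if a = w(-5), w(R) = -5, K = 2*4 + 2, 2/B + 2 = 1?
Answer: -7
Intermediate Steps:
B = -2 (B = 2/(-2 + 1) = 2/(-1) = 2*(-1) = -2)
j(H) = 1
K = 10 (K = 8 + 2 = 10)
S(Z, k) = -12 (S(Z, k) = (5 - 2)*(-4) = 3*(-4) = -12)
a = -5
(S(-4, K) - a)*j(-186) = (-12 - 1*(-5))*1 = (-12 + 5)*1 = -7*1 = -7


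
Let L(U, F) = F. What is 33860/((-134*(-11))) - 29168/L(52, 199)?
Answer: -18127746/146663 ≈ -123.60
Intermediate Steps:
33860/((-134*(-11))) - 29168/L(52, 199) = 33860/((-134*(-11))) - 29168/199 = 33860/1474 - 29168*1/199 = 33860*(1/1474) - 29168/199 = 16930/737 - 29168/199 = -18127746/146663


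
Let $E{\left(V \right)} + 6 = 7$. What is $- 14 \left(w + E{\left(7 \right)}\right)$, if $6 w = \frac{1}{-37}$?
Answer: $- \frac{1547}{111} \approx -13.937$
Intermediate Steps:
$E{\left(V \right)} = 1$ ($E{\left(V \right)} = -6 + 7 = 1$)
$w = - \frac{1}{222}$ ($w = \frac{1}{6 \left(-37\right)} = \frac{1}{6} \left(- \frac{1}{37}\right) = - \frac{1}{222} \approx -0.0045045$)
$- 14 \left(w + E{\left(7 \right)}\right) = - 14 \left(- \frac{1}{222} + 1\right) = \left(-14\right) \frac{221}{222} = - \frac{1547}{111}$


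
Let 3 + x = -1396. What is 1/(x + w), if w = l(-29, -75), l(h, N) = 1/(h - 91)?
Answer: -120/167881 ≈ -0.00071479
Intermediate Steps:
x = -1399 (x = -3 - 1396 = -1399)
l(h, N) = 1/(-91 + h)
w = -1/120 (w = 1/(-91 - 29) = 1/(-120) = -1/120 ≈ -0.0083333)
1/(x + w) = 1/(-1399 - 1/120) = 1/(-167881/120) = -120/167881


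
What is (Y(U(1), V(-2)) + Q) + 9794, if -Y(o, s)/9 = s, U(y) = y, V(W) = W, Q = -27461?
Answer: -17649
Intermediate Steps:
Y(o, s) = -9*s
(Y(U(1), V(-2)) + Q) + 9794 = (-9*(-2) - 27461) + 9794 = (18 - 27461) + 9794 = -27443 + 9794 = -17649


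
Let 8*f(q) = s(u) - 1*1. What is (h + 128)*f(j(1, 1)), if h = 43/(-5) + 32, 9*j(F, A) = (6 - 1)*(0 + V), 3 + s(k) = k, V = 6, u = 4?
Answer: 0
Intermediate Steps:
s(k) = -3 + k
j(F, A) = 10/3 (j(F, A) = ((6 - 1)*(0 + 6))/9 = (5*6)/9 = (1/9)*30 = 10/3)
h = 117/5 (h = 43*(-1/5) + 32 = -43/5 + 32 = 117/5 ≈ 23.400)
f(q) = 0 (f(q) = ((-3 + 4) - 1*1)/8 = (1 - 1)/8 = (1/8)*0 = 0)
(h + 128)*f(j(1, 1)) = (117/5 + 128)*0 = (757/5)*0 = 0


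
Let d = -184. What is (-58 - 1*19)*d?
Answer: 14168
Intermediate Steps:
(-58 - 1*19)*d = (-58 - 1*19)*(-184) = (-58 - 19)*(-184) = -77*(-184) = 14168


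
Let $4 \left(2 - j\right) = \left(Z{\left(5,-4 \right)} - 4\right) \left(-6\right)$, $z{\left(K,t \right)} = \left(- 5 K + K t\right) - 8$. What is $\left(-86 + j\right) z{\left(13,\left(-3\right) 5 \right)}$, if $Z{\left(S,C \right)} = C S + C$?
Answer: $33768$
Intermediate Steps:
$z{\left(K,t \right)} = -8 - 5 K + K t$
$Z{\left(S,C \right)} = C + C S$
$j = -40$ ($j = 2 - \frac{\left(- 4 \left(1 + 5\right) - 4\right) \left(-6\right)}{4} = 2 - \frac{\left(\left(-4\right) 6 - 4\right) \left(-6\right)}{4} = 2 - \frac{\left(-24 - 4\right) \left(-6\right)}{4} = 2 - \frac{\left(-28\right) \left(-6\right)}{4} = 2 - 42 = -40$)
$\left(-86 + j\right) z{\left(13,\left(-3\right) 5 \right)} = \left(-86 - 40\right) \left(-8 - 65 + 13 \left(\left(-3\right) 5\right)\right) = - 126 \left(-8 - 65 + 13 \left(-15\right)\right) = - 126 \left(-8 - 65 - 195\right) = \left(-126\right) \left(-268\right) = 33768$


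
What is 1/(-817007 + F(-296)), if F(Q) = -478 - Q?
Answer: -1/817189 ≈ -1.2237e-6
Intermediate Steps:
1/(-817007 + F(-296)) = 1/(-817007 + (-478 - 1*(-296))) = 1/(-817007 + (-478 + 296)) = 1/(-817007 - 182) = 1/(-817189) = -1/817189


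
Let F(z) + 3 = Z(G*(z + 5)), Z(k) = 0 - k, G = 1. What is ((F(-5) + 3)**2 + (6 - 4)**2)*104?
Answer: 416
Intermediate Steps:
Z(k) = -k
F(z) = -8 - z (F(z) = -3 - (z + 5) = -3 - (5 + z) = -3 + (-5 - z) = -8 - z)
((F(-5) + 3)**2 + (6 - 4)**2)*104 = (((-8 - 1*(-5)) + 3)**2 + (6 - 4)**2)*104 = (((-8 + 5) + 3)**2 + 2**2)*104 = ((-3 + 3)**2 + 4)*104 = (0**2 + 4)*104 = (0 + 4)*104 = 4*104 = 416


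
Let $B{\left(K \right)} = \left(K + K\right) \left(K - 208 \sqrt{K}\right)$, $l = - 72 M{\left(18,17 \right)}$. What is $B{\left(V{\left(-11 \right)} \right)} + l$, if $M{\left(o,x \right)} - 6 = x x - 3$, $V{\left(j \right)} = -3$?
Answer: $-21006 + 1248 i \sqrt{3} \approx -21006.0 + 2161.6 i$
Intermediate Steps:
$M{\left(o,x \right)} = 3 + x^{2}$ ($M{\left(o,x \right)} = 6 + \left(x x - 3\right) = 6 + \left(x^{2} - 3\right) = 6 + \left(-3 + x^{2}\right) = 3 + x^{2}$)
$l = -21024$ ($l = - 72 \left(3 + 17^{2}\right) = - 72 \left(3 + 289\right) = \left(-72\right) 292 = -21024$)
$B{\left(K \right)} = 2 K \left(K - 208 \sqrt{K}\right)$
$B{\left(V{\left(-11 \right)} \right)} + l = \left(- 416 \left(-3\right)^{\frac{3}{2}} + 2 \left(-3\right)^{2}\right) - 21024 = \left(- 416 \left(- 3 i \sqrt{3}\right) + 2 \cdot 9\right) - 21024 = \left(1248 i \sqrt{3} + 18\right) - 21024 = \left(18 + 1248 i \sqrt{3}\right) - 21024 = -21006 + 1248 i \sqrt{3}$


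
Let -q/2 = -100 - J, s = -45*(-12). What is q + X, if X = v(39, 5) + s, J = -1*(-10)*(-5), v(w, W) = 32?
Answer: 672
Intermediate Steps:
s = 540
J = -50 (J = 10*(-5) = -50)
q = 100 (q = -2*(-100 - 1*(-50)) = -2*(-100 + 50) = -2*(-50) = 100)
X = 572 (X = 32 + 540 = 572)
q + X = 100 + 572 = 672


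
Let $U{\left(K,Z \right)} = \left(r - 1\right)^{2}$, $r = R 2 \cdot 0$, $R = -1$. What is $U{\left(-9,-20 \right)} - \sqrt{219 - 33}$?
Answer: $1 - \sqrt{186} \approx -12.638$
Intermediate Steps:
$r = 0$ ($r = \left(-1\right) 2 \cdot 0 = \left(-2\right) 0 = 0$)
$U{\left(K,Z \right)} = 1$ ($U{\left(K,Z \right)} = \left(0 - 1\right)^{2} = \left(-1\right)^{2} = 1$)
$U{\left(-9,-20 \right)} - \sqrt{219 - 33} = 1 - \sqrt{219 - 33} = 1 - \sqrt{186}$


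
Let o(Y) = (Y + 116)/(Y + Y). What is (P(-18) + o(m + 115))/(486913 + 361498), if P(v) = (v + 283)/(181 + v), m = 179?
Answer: 111325/40657551942 ≈ 2.7381e-6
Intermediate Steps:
P(v) = (283 + v)/(181 + v)
o(Y) = (116 + Y)/(2*Y) (o(Y) = (116 + Y)/((2*Y)) = (116 + Y)*(1/(2*Y)) = (116 + Y)/(2*Y))
(P(-18) + o(m + 115))/(486913 + 361498) = ((283 - 18)/(181 - 18) + (116 + (179 + 115))/(2*(179 + 115)))/(486913 + 361498) = (265/163 + (1/2)*(116 + 294)/294)/848411 = ((1/163)*265 + (1/2)*(1/294)*410)*(1/848411) = (265/163 + 205/294)*(1/848411) = (111325/47922)*(1/848411) = 111325/40657551942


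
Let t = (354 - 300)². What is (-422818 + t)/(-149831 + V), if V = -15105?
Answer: 209951/82468 ≈ 2.5458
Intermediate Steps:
t = 2916 (t = 54² = 2916)
(-422818 + t)/(-149831 + V) = (-422818 + 2916)/(-149831 - 15105) = -419902/(-164936) = -419902*(-1/164936) = 209951/82468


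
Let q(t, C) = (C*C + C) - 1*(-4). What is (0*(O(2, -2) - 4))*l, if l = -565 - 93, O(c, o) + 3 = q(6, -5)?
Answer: 0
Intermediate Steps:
q(t, C) = 4 + C + C² (q(t, C) = (C² + C) + 4 = (C + C²) + 4 = 4 + C + C²)
O(c, o) = 21 (O(c, o) = -3 + (4 - 5 + (-5)²) = -3 + (4 - 5 + 25) = -3 + 24 = 21)
l = -658
(0*(O(2, -2) - 4))*l = (0*(21 - 4))*(-658) = (0*17)*(-658) = 0*(-658) = 0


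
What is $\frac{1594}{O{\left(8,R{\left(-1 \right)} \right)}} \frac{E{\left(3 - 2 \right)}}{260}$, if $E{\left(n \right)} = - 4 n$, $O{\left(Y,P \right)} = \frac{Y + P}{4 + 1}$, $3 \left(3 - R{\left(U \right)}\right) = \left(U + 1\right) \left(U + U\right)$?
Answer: $- \frac{1594}{143} \approx -11.147$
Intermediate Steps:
$R{\left(U \right)} = 3 - \frac{2 U \left(1 + U\right)}{3}$ ($R{\left(U \right)} = 3 - \frac{\left(U + 1\right) \left(U + U\right)}{3} = 3 - \frac{\left(1 + U\right) 2 U}{3} = 3 - \frac{2 U \left(1 + U\right)}{3}$)
$O{\left(Y,P \right)} = \frac{P}{5} + \frac{Y}{5}$ ($O{\left(Y,P \right)} = \frac{P + Y}{5} = \left(P + Y\right) \frac{1}{5} = \frac{P}{5} + \frac{Y}{5}$)
$\frac{1594}{O{\left(8,R{\left(-1 \right)} \right)}} \frac{E{\left(3 - 2 \right)}}{260} = \frac{1594}{\frac{3 - - \frac{2}{3} - \frac{2 \left(-1\right)^{2}}{3}}{5} + \frac{1}{5} \cdot 8} \frac{\left(-4\right) \left(3 - 2\right)}{260} = \frac{1594}{\frac{3 + \frac{2}{3} - \frac{2}{3}}{5} + \frac{8}{5}} - 4 \left(3 - 2\right) \frac{1}{260} = \frac{1594}{\frac{3 + \frac{2}{3} - \frac{2}{3}}{5} + \frac{8}{5}} \left(-4\right) 1 \cdot \frac{1}{260} = \frac{1594}{\frac{1}{5} \cdot 3 + \frac{8}{5}} \left(\left(-4\right) \frac{1}{260}\right) = \frac{1594}{\frac{3}{5} + \frac{8}{5}} \left(- \frac{1}{65}\right) = \frac{1594}{\frac{11}{5}} \left(- \frac{1}{65}\right) = 1594 \cdot \frac{5}{11} \left(- \frac{1}{65}\right) = \frac{7970}{11} \left(- \frac{1}{65}\right) = - \frac{1594}{143}$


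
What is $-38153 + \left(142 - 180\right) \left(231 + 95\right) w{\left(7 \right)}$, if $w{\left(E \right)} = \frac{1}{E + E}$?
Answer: $- \frac{273265}{7} \approx -39038.0$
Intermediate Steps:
$w{\left(E \right)} = \frac{1}{2 E}$
$-38153 + \left(142 - 180\right) \left(231 + 95\right) w{\left(7 \right)} = -38153 + \left(142 - 180\right) \left(231 + 95\right) \frac{1}{2 \cdot 7} = -38153 + \left(-38\right) 326 \cdot \frac{1}{2} \cdot \frac{1}{7} = -38153 - \frac{6194}{7} = - \frac{273265}{7}$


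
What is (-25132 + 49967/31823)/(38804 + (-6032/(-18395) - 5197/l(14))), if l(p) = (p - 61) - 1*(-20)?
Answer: -30553519184145/47412231756769 ≈ -0.64442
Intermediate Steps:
l(p) = -41 + p (l(p) = (-61 + p) + 20 = -41 + p)
(-25132 + 49967/31823)/(38804 + (-6032/(-18395) - 5197/l(14))) = (-25132 + 49967/31823)/(38804 + (-6032/(-18395) - 5197/(-41 + 14))) = (-25132 + 49967*(1/31823))/(38804 + (-6032*(-1/18395) - 5197/(-27))) = (-25132 + 49967/31823)/(38804 + (464/1415 - 5197*(-1/27))) = -799725669/(31823*(38804 + (464/1415 + 5197/27))) = -799725669/(31823*(38804 + 7366283/38205)) = -799725669/(31823*1489873103/38205) = -799725669/31823*38205/1489873103 = -30553519184145/47412231756769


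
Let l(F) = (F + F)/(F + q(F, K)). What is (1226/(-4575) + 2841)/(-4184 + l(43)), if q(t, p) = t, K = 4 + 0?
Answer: -12996349/19137225 ≈ -0.67911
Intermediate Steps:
K = 4
l(F) = 1 (l(F) = (F + F)/(F + F) = (2*F)/((2*F)) = (2*F)*(1/(2*F)) = 1)
(1226/(-4575) + 2841)/(-4184 + l(43)) = (1226/(-4575) + 2841)/(-4184 + 1) = (1226*(-1/4575) + 2841)/(-4183) = (-1226/4575 + 2841)*(-1/4183) = (12996349/4575)*(-1/4183) = -12996349/19137225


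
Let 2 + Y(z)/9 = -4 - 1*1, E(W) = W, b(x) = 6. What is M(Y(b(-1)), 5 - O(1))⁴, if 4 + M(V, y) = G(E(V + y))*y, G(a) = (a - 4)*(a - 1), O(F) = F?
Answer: 52209259434823936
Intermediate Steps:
G(a) = (-1 + a)*(-4 + a) (G(a) = (-4 + a)*(-1 + a) = (-1 + a)*(-4 + a))
Y(z) = -63 (Y(z) = -18 + 9*(-4 - 1*1) = -18 + 9*(-4 - 1) = -18 + 9*(-5) = -18 - 45 = -63)
M(V, y) = -4 + y*(4 + (V + y)² - 5*V - 5*y) (M(V, y) = -4 + (4 + (V + y)² - 5*(V + y))*y = -4 + (4 + (V + y)² + (-5*V - 5*y))*y = -4 + (4 + (V + y)² - 5*V - 5*y)*y = -4 + y*(4 + (V + y)² - 5*V - 5*y))
M(Y(b(-1)), 5 - O(1))⁴ = (-4 + (5 - 1*1)*(4 + (-63 + (5 - 1*1))² - 5*(-63) - 5*(5 - 1*1)))⁴ = (-4 + (5 - 1)*(4 + (-63 + (5 - 1))² + 315 - 5*(5 - 1)))⁴ = (-4 + 4*(4 + (-63 + 4)² + 315 - 5*4))⁴ = (-4 + 4*(4 + (-59)² + 315 - 20))⁴ = (-4 + 4*(4 + 3481 + 315 - 20))⁴ = (-4 + 4*3780)⁴ = (-4 + 15120)⁴ = 15116⁴ = 52209259434823936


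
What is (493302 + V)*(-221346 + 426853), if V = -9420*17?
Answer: 68467123134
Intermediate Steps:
V = -160140
(493302 + V)*(-221346 + 426853) = (493302 - 160140)*(-221346 + 426853) = 333162*205507 = 68467123134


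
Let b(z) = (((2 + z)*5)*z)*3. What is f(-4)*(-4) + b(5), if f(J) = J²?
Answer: 461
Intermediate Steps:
b(z) = 3*z*(10 + 5*z) (b(z) = ((10 + 5*z)*z)*3 = (z*(10 + 5*z))*3 = 3*z*(10 + 5*z))
f(-4)*(-4) + b(5) = (-4)²*(-4) + 15*5*(2 + 5) = 16*(-4) + 15*5*7 = -64 + 525 = 461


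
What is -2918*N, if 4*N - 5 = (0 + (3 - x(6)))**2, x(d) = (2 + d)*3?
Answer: -325357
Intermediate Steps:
x(d) = 6 + 3*d
N = 223/2 (N = 5/4 + (0 + (3 - (6 + 3*6)))**2/4 = 5/4 + (0 + (3 - (6 + 18)))**2/4 = 5/4 + (0 + (3 - 1*24))**2/4 = 5/4 + (0 + (3 - 24))**2/4 = 5/4 + (0 - 21)**2/4 = 5/4 + (1/4)*(-21)**2 = 5/4 + (1/4)*441 = 5/4 + 441/4 = 223/2 ≈ 111.50)
-2918*N = -2918*223/2 = -325357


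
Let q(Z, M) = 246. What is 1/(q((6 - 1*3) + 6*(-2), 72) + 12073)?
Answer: 1/12319 ≈ 8.1175e-5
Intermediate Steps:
1/(q((6 - 1*3) + 6*(-2), 72) + 12073) = 1/(246 + 12073) = 1/12319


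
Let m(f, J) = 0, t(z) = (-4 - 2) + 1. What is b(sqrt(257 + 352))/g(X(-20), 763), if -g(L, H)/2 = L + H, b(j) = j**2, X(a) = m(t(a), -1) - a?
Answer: -7/18 ≈ -0.38889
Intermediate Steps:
t(z) = -5 (t(z) = -6 + 1 = -5)
X(a) = -a (X(a) = 0 - a = -a)
g(L, H) = -2*H - 2*L (g(L, H) = -2*(L + H) = -2*(H + L) = -2*H - 2*L)
b(sqrt(257 + 352))/g(X(-20), 763) = (sqrt(257 + 352))**2/(-2*763 - (-2)*(-20)) = (sqrt(609))**2/(-1526 - 2*20) = 609/(-1526 - 40) = 609/(-1566) = 609*(-1/1566) = -7/18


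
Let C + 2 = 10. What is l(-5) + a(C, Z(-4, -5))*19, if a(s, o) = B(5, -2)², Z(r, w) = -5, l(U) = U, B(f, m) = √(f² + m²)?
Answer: 546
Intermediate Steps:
C = 8 (C = -2 + 10 = 8)
a(s, o) = 29 (a(s, o) = (√(5² + (-2)²))² = (√(25 + 4))² = (√29)² = 29)
l(-5) + a(C, Z(-4, -5))*19 = -5 + 29*19 = -5 + 551 = 546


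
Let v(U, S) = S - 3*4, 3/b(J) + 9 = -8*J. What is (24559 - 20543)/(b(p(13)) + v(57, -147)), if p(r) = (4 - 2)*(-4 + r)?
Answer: -102408/4055 ≈ -25.255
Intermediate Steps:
p(r) = -8 + 2*r (p(r) = 2*(-4 + r) = -8 + 2*r)
b(J) = 3/(-9 - 8*J)
v(U, S) = -12 + S (v(U, S) = S - 12 = -12 + S)
(24559 - 20543)/(b(p(13)) + v(57, -147)) = (24559 - 20543)/(-3/(9 + 8*(-8 + 2*13)) + (-12 - 147)) = 4016/(-3/(9 + 8*(-8 + 26)) - 159) = 4016/(-3/(9 + 8*18) - 159) = 4016/(-3/(9 + 144) - 159) = 4016/(-3/153 - 159) = 4016/(-3*1/153 - 159) = 4016/(-1/51 - 159) = 4016/(-8110/51) = 4016*(-51/8110) = -102408/4055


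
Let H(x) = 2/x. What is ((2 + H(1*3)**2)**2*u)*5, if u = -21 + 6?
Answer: -12100/27 ≈ -448.15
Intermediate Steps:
u = -15
((2 + H(1*3)**2)**2*u)*5 = ((2 + (2/((1*3)))**2)**2*(-15))*5 = ((2 + (2/3)**2)**2*(-15))*5 = ((2 + 4/9)**2*(-15))*5 = ((22/9)**2*(-15))*5 = ((484/81)*(-15))*5 = -2420/27*5 = -12100/27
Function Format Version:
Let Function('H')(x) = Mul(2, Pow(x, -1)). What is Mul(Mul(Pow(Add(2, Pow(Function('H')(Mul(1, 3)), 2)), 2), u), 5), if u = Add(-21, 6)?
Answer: Rational(-12100, 27) ≈ -448.15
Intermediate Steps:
u = -15
Mul(Mul(Pow(Add(2, Pow(Function('H')(Mul(1, 3)), 2)), 2), u), 5) = Mul(Mul(Pow(Add(2, Pow(Mul(2, Pow(Mul(1, 3), -1)), 2)), 2), -15), 5) = Mul(Mul(Pow(Add(2, Pow(Mul(2, Pow(3, -1)), 2)), 2), -15), 5) = Mul(Mul(Pow(Add(2, Pow(Mul(2, Rational(1, 3)), 2)), 2), -15), 5) = Mul(Mul(Pow(Add(2, Pow(Rational(2, 3), 2)), 2), -15), 5) = Mul(Mul(Pow(Add(2, Rational(4, 9)), 2), -15), 5) = Mul(Mul(Pow(Rational(22, 9), 2), -15), 5) = Mul(Mul(Rational(484, 81), -15), 5) = Mul(Rational(-2420, 27), 5) = Rational(-12100, 27)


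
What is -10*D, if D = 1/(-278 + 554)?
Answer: -5/138 ≈ -0.036232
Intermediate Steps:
D = 1/276 ≈ 0.0036232
-10*D = -10*1/276 = -5/138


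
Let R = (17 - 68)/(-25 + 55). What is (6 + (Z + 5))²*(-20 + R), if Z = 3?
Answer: -21266/5 ≈ -4253.2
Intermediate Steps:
R = -17/10 (R = -51/30 = -51*1/30 = -17/10 ≈ -1.7000)
(6 + (Z + 5))²*(-20 + R) = (6 + (3 + 5))²*(-20 - 17/10) = (6 + 8)²*(-217/10) = 14²*(-217/10) = 196*(-217/10) = -21266/5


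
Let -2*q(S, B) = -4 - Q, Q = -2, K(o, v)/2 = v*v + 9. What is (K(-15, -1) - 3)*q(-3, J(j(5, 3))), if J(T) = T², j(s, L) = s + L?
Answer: 17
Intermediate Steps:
K(o, v) = 18 + 2*v² (K(o, v) = 2*(v*v + 9) = 2*(v² + 9) = 2*(9 + v²) = 18 + 2*v²)
j(s, L) = L + s
q(S, B) = 1 (q(S, B) = -(-4 - 1*(-2))/2 = -(-4 + 2)/2 = -½*(-2) = 1)
(K(-15, -1) - 3)*q(-3, J(j(5, 3))) = ((18 + 2*(-1)²) - 3)*1 = ((18 + 2*1) - 3)*1 = ((18 + 2) - 3)*1 = (20 - 3)*1 = 17*1 = 17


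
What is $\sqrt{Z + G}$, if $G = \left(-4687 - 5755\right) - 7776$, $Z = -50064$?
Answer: $i \sqrt{68282} \approx 261.31 i$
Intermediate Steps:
$G = -18218$ ($G = -10442 - 7776 = -18218$)
$\sqrt{Z + G} = \sqrt{-50064 - 18218} = \sqrt{-68282} = i \sqrt{68282}$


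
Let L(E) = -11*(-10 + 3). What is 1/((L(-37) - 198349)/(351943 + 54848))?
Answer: -406791/198272 ≈ -2.0517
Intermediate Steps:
L(E) = 77 (L(E) = -11*(-7) = 77)
1/((L(-37) - 198349)/(351943 + 54848)) = 1/((77 - 198349)/(351943 + 54848)) = 1/(-198272/406791) = -406791/198272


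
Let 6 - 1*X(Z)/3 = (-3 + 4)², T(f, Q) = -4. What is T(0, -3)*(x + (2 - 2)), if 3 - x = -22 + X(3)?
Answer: -40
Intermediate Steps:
X(Z) = 15 (X(Z) = 18 - 3*(-3 + 4)² = 18 - 3*1² = 18 - 3*1 = 18 - 3 = 15)
x = 10 (x = 3 - (-22 + 15) = 3 - 1*(-7) = 3 + 7 = 10)
T(0, -3)*(x + (2 - 2)) = -4*(10 + (2 - 2)) = -4*(10 + 0) = -4*10 = -40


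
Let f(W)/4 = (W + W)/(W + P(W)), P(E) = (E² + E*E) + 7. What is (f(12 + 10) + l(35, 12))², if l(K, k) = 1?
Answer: 1375929/994009 ≈ 1.3842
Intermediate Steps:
P(E) = 7 + 2*E² (P(E) = (E² + E²) + 7 = 2*E² + 7 = 7 + 2*E²)
f(W) = 8*W/(7 + W + 2*W²) (f(W) = 4*((W + W)/(W + (7 + 2*W²))) = 4*((2*W)/(7 + W + 2*W²)) = 4*(2*W/(7 + W + 2*W²)) = 8*W/(7 + W + 2*W²))
(f(12 + 10) + l(35, 12))² = (8*(12 + 10)/(7 + (12 + 10) + 2*(12 + 10)²) + 1)² = (8*22/(7 + 22 + 2*22²) + 1)² = (8*22/(7 + 22 + 2*484) + 1)² = (8*22/(7 + 22 + 968) + 1)² = (8*22/997 + 1)² = (8*22*(1/997) + 1)² = (176/997 + 1)² = (1173/997)² = 1375929/994009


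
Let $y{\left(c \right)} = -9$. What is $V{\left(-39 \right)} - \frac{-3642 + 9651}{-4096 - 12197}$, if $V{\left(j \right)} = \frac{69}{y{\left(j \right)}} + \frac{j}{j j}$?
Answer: $- \frac{517061}{70603} \approx -7.3235$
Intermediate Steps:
$V{\left(j \right)} = - \frac{23}{3} + \frac{1}{j}$ ($V{\left(j \right)} = \frac{69}{-9} + \frac{j}{j j} = 69 \left(- \frac{1}{9}\right) + \frac{j}{j^{2}} = - \frac{23}{3} + \frac{j}{j^{2}} = - \frac{23}{3} + \frac{1}{j}$)
$V{\left(-39 \right)} - \frac{-3642 + 9651}{-4096 - 12197} = \left(- \frac{23}{3} + \frac{1}{-39}\right) - \frac{-3642 + 9651}{-4096 - 12197} = \left(- \frac{23}{3} - \frac{1}{39}\right) - \frac{6009}{-16293} = - \frac{100}{13} - 6009 \left(- \frac{1}{16293}\right) = - \frac{100}{13} - - \frac{2003}{5431} = - \frac{100}{13} + \frac{2003}{5431} = - \frac{517061}{70603}$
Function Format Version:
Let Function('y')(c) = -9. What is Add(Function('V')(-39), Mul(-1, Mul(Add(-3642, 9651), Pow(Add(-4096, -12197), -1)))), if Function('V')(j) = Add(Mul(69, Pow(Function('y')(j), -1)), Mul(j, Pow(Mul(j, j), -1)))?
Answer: Rational(-517061, 70603) ≈ -7.3235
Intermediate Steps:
Function('V')(j) = Add(Rational(-23, 3), Pow(j, -1)) (Function('V')(j) = Add(Mul(69, Pow(-9, -1)), Mul(j, Pow(Mul(j, j), -1))) = Add(Mul(69, Rational(-1, 9)), Mul(j, Pow(Pow(j, 2), -1))) = Add(Rational(-23, 3), Mul(j, Pow(j, -2))) = Add(Rational(-23, 3), Pow(j, -1)))
Add(Function('V')(-39), Mul(-1, Mul(Add(-3642, 9651), Pow(Add(-4096, -12197), -1)))) = Add(Add(Rational(-23, 3), Pow(-39, -1)), Mul(-1, Mul(Add(-3642, 9651), Pow(Add(-4096, -12197), -1)))) = Add(Add(Rational(-23, 3), Rational(-1, 39)), Mul(-1, Mul(6009, Pow(-16293, -1)))) = Add(Rational(-100, 13), Mul(-1, Mul(6009, Rational(-1, 16293)))) = Add(Rational(-100, 13), Mul(-1, Rational(-2003, 5431))) = Add(Rational(-100, 13), Rational(2003, 5431)) = Rational(-517061, 70603)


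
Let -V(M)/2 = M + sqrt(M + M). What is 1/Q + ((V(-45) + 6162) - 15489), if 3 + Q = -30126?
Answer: -278301574/30129 - 6*I*sqrt(10) ≈ -9237.0 - 18.974*I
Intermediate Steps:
Q = -30129 (Q = -3 - 30126 = -30129)
V(M) = -2*M - 2*sqrt(2)*sqrt(M) (V(M) = -2*(M + sqrt(M + M)) = -2*(M + sqrt(2*M)) = -2*(M + sqrt(2)*sqrt(M)) = -2*M - 2*sqrt(2)*sqrt(M))
1/Q + ((V(-45) + 6162) - 15489) = 1/(-30129) + (((-2*(-45) - 2*sqrt(2)*sqrt(-45)) + 6162) - 15489) = -1/30129 + (((90 - 2*sqrt(2)*3*I*sqrt(5)) + 6162) - 15489) = -1/30129 + (((90 - 6*I*sqrt(10)) + 6162) - 15489) = -1/30129 + ((6252 - 6*I*sqrt(10)) - 15489) = -1/30129 + (-9237 - 6*I*sqrt(10)) = -278301574/30129 - 6*I*sqrt(10)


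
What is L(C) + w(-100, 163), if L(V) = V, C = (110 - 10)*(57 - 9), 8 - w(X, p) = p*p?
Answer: -21761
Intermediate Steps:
w(X, p) = 8 - p² (w(X, p) = 8 - p*p = 8 - p²)
C = 4800 (C = 100*48 = 4800)
L(C) + w(-100, 163) = 4800 + (8 - 1*163²) = 4800 + (8 - 1*26569) = 4800 + (8 - 26569) = 4800 - 26561 = -21761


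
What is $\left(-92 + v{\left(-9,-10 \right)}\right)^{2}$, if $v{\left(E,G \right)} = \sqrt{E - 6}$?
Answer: $\left(92 - i \sqrt{15}\right)^{2} \approx 8449.0 - 712.63 i$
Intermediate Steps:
$v{\left(E,G \right)} = \sqrt{-6 + E}$
$\left(-92 + v{\left(-9,-10 \right)}\right)^{2} = \left(-92 + \sqrt{-6 - 9}\right)^{2} = \left(-92 + \sqrt{-15}\right)^{2} = \left(-92 + i \sqrt{15}\right)^{2}$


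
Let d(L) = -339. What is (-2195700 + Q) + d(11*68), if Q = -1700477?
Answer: -3896516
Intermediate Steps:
(-2195700 + Q) + d(11*68) = (-2195700 - 1700477) - 339 = -3896177 - 339 = -3896516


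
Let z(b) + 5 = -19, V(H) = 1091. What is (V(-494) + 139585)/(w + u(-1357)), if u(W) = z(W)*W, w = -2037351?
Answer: -46892/668261 ≈ -0.070170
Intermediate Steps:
z(b) = -24 (z(b) = -5 - 19 = -24)
u(W) = -24*W
(V(-494) + 139585)/(w + u(-1357)) = (1091 + 139585)/(-2037351 - 24*(-1357)) = 140676/(-2037351 + 32568) = 140676/(-2004783) = 140676*(-1/2004783) = -46892/668261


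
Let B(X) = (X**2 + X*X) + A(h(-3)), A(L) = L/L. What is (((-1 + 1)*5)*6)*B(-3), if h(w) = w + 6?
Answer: 0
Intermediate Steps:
h(w) = 6 + w
A(L) = 1
B(X) = 1 + 2*X**2 (B(X) = (X**2 + X*X) + 1 = (X**2 + X**2) + 1 = 2*X**2 + 1 = 1 + 2*X**2)
(((-1 + 1)*5)*6)*B(-3) = (((-1 + 1)*5)*6)*(1 + 2*(-3)**2) = ((0*5)*6)*(1 + 2*9) = (0*6)*(1 + 18) = 0*19 = 0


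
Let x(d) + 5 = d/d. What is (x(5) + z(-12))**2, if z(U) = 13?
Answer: 81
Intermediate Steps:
x(d) = -4 (x(d) = -5 + d/d = -5 + 1 = -4)
(x(5) + z(-12))**2 = (-4 + 13)**2 = 9**2 = 81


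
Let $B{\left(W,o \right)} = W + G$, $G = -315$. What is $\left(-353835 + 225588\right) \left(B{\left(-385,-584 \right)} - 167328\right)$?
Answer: $21549086916$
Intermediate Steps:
$B{\left(W,o \right)} = -315 + W$ ($B{\left(W,o \right)} = W - 315 = -315 + W$)
$\left(-353835 + 225588\right) \left(B{\left(-385,-584 \right)} - 167328\right) = \left(-353835 + 225588\right) \left(\left(-315 - 385\right) - 167328\right) = - 128247 \left(-700 - 167328\right) = \left(-128247\right) \left(-168028\right) = 21549086916$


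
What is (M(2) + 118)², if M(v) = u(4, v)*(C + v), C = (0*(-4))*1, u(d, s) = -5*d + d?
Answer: 7396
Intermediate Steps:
u(d, s) = -4*d
C = 0 (C = 0*1 = 0)
M(v) = -16*v (M(v) = (-4*4)*(0 + v) = -16*v)
(M(2) + 118)² = (-16*2 + 118)² = (-32 + 118)² = 86² = 7396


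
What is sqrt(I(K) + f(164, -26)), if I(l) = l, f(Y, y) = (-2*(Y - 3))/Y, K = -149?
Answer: I*sqrt(1015078)/82 ≈ 12.287*I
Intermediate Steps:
f(Y, y) = (6 - 2*Y)/Y (f(Y, y) = (-2*(-3 + Y))/Y = (6 - 2*Y)/Y)
sqrt(I(K) + f(164, -26)) = sqrt(-149 + (-2 + 6/164)) = sqrt(-149 + (-2 + 6*(1/164))) = sqrt(-149 + (-2 + 3/82)) = sqrt(-149 - 161/82) = sqrt(-12379/82) = I*sqrt(1015078)/82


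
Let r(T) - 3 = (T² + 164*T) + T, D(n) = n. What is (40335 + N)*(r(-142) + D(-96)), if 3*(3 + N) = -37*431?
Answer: -352859591/3 ≈ -1.1762e+8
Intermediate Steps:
N = -15956/3 (N = -3 + (-37*431)/3 = -3 + (⅓)*(-15947) = -3 - 15947/3 = -15956/3 ≈ -5318.7)
r(T) = 3 + T² + 165*T (r(T) = 3 + ((T² + 164*T) + T) = 3 + (T² + 165*T) = 3 + T² + 165*T)
(40335 + N)*(r(-142) + D(-96)) = (40335 - 15956/3)*((3 + (-142)² + 165*(-142)) - 96) = 105049*((3 + 20164 - 23430) - 96)/3 = 105049*(-3263 - 96)/3 = (105049/3)*(-3359) = -352859591/3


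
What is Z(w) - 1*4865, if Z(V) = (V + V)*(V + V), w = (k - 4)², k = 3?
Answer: -4861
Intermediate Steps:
w = 1 (w = (3 - 4)² = (-1)² = 1)
Z(V) = 4*V² (Z(V) = (2*V)*(2*V) = 4*V²)
Z(w) - 1*4865 = 4*1² - 1*4865 = 4*1 - 4865 = 4 - 4865 = -4861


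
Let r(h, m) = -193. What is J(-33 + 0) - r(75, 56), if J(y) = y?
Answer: 160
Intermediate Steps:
J(-33 + 0) - r(75, 56) = (-33 + 0) - 1*(-193) = -33 + 193 = 160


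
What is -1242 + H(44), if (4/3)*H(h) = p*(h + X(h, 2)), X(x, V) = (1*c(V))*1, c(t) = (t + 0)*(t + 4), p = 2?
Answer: -1158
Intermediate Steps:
c(t) = t*(4 + t)
X(x, V) = V*(4 + V) (X(x, V) = (1*(V*(4 + V)))*1 = (V*(4 + V))*1 = V*(4 + V))
H(h) = 18 + 3*h/2 (H(h) = 3*(2*(h + 2*(4 + 2)))/4 = 3*(2*(h + 2*6))/4 = 3*(2*(h + 12))/4 = 3*(2*(12 + h))/4 = 3*(24 + 2*h)/4 = 18 + 3*h/2)
-1242 + H(44) = -1242 + (18 + (3/2)*44) = -1242 + (18 + 66) = -1242 + 84 = -1158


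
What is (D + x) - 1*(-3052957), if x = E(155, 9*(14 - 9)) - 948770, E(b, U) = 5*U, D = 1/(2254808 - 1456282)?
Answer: 1680427696713/798526 ≈ 2.1044e+6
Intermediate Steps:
D = 1/798526 ≈ 1.2523e-6
x = -948545 (x = 5*(9*(14 - 9)) - 948770 = 5*(9*5) - 948770 = 5*45 - 948770 = 225 - 948770 = -948545)
(D + x) - 1*(-3052957) = (1/798526 - 948545) - 1*(-3052957) = -757437844669/798526 + 3052957 = 1680427696713/798526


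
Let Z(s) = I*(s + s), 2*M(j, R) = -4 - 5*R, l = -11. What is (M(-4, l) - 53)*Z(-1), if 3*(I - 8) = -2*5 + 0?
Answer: 770/3 ≈ 256.67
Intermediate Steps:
M(j, R) = -2 - 5*R/2 (M(j, R) = (-4 - 5*R)/2 = -2 - 5*R/2)
I = 14/3 (I = 8 + (-2*5 + 0)/3 = 8 + (-10 + 0)/3 = 8 + (1/3)*(-10) = 8 - 10/3 = 14/3 ≈ 4.6667)
Z(s) = 28*s/3 (Z(s) = 14*(s + s)/3 = 14*(2*s)/3 = 28*s/3)
(M(-4, l) - 53)*Z(-1) = ((-2 - 5/2*(-11)) - 53)*((28/3)*(-1)) = ((-2 + 55/2) - 53)*(-28/3) = (51/2 - 53)*(-28/3) = -55/2*(-28/3) = 770/3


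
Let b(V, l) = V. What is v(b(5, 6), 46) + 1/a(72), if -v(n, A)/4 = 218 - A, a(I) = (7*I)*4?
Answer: -1387007/2016 ≈ -688.00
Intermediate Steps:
a(I) = 28*I
v(n, A) = -872 + 4*A (v(n, A) = -4*(218 - A) = -872 + 4*A)
v(b(5, 6), 46) + 1/a(72) = (-872 + 4*46) + 1/(28*72) = (-872 + 184) + 1/2016 = -688 + 1/2016 = -1387007/2016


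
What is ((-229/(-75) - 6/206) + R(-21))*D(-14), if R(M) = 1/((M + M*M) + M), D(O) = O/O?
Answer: 3109721/1027425 ≈ 3.0267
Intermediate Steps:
D(O) = 1
R(M) = 1/(M**2 + 2*M) (R(M) = 1/((M + M**2) + M) = 1/(M**2 + 2*M))
((-229/(-75) - 6/206) + R(-21))*D(-14) = ((-229/(-75) - 6/206) + 1/((-21)*(2 - 21)))*1 = ((-229*(-1/75) - 6*1/206) - 1/21/(-19))*1 = ((229/75 - 3/103) - 1/21*(-1/19))*1 = (23362/7725 + 1/399)*1 = (3109721/1027425)*1 = 3109721/1027425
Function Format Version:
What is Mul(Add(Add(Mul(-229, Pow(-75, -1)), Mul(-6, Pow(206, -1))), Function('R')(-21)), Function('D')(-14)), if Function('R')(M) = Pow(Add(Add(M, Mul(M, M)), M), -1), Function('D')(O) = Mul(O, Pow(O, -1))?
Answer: Rational(3109721, 1027425) ≈ 3.0267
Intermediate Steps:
Function('D')(O) = 1
Function('R')(M) = Pow(Add(Pow(M, 2), Mul(2, M)), -1) (Function('R')(M) = Pow(Add(Add(M, Pow(M, 2)), M), -1) = Pow(Add(Pow(M, 2), Mul(2, M)), -1))
Mul(Add(Add(Mul(-229, Pow(-75, -1)), Mul(-6, Pow(206, -1))), Function('R')(-21)), Function('D')(-14)) = Mul(Add(Add(Mul(-229, Pow(-75, -1)), Mul(-6, Pow(206, -1))), Mul(Pow(-21, -1), Pow(Add(2, -21), -1))), 1) = Mul(Add(Add(Mul(-229, Rational(-1, 75)), Mul(-6, Rational(1, 206))), Mul(Rational(-1, 21), Pow(-19, -1))), 1) = Mul(Add(Add(Rational(229, 75), Rational(-3, 103)), Mul(Rational(-1, 21), Rational(-1, 19))), 1) = Mul(Add(Rational(23362, 7725), Rational(1, 399)), 1) = Mul(Rational(3109721, 1027425), 1) = Rational(3109721, 1027425)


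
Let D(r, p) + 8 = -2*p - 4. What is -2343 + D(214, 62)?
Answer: -2479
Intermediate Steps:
D(r, p) = -12 - 2*p (D(r, p) = -8 + (-2*p - 4) = -8 + (-4 - 2*p) = -12 - 2*p)
-2343 + D(214, 62) = -2343 + (-12 - 2*62) = -2343 + (-12 - 124) = -2343 - 136 = -2479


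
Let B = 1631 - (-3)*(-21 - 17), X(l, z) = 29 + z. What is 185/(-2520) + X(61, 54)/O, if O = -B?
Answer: -97961/764568 ≈ -0.12813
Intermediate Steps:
B = 1517 (B = 1631 - (-3)*(-38) = 1631 - 1*114 = 1631 - 114 = 1517)
O = -1517 (O = -1*1517 = -1517)
185/(-2520) + X(61, 54)/O = 185/(-2520) + (29 + 54)/(-1517) = 185*(-1/2520) + 83*(-1/1517) = -37/504 - 83/1517 = -97961/764568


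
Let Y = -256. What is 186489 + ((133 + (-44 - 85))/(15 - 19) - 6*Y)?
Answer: 188024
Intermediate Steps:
186489 + ((133 + (-44 - 85))/(15 - 19) - 6*Y) = 186489 + ((133 + (-44 - 85))/(15 - 19) - 6*(-256)) = 186489 + ((133 - 129)/(-4) + 1536) = 186489 + (4*(-¼) + 1536) = 186489 + (-1 + 1536) = 186489 + 1535 = 188024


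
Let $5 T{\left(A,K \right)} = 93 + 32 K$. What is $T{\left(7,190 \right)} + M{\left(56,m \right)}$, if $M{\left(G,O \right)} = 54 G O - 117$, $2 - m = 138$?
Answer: $- \frac{2050732}{5} \approx -4.1015 \cdot 10^{5}$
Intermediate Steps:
$m = -136$ ($m = 2 - 138 = -136$)
$M{\left(G,O \right)} = -117 + 54 G O$ ($M{\left(G,O \right)} = 54 G O - 117 = -117 + 54 G O$)
$T{\left(A,K \right)} = \frac{93}{5} + \frac{32 K}{5}$ ($T{\left(A,K \right)} = \frac{93 + 32 K}{5} = \frac{93}{5} + \frac{32 K}{5}$)
$T{\left(7,190 \right)} + M{\left(56,m \right)} = \left(\frac{93}{5} + \frac{32}{5} \cdot 190\right) + \left(-117 + 54 \cdot 56 \left(-136\right)\right) = \left(\frac{93}{5} + 1216\right) - 411381 = \frac{6173}{5} - 411381 = - \frac{2050732}{5}$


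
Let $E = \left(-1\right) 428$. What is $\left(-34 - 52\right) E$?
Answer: $36808$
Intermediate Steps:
$E = -428$
$\left(-34 - 52\right) E = \left(-34 - 52\right) \left(-428\right) = \left(-86\right) \left(-428\right) = 36808$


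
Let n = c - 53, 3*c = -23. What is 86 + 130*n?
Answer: -23402/3 ≈ -7800.7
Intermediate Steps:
c = -23/3 (c = (⅓)*(-23) = -23/3 ≈ -7.6667)
n = -182/3 (n = -23/3 - 53 = -182/3 ≈ -60.667)
86 + 130*n = 86 + 130*(-182/3) = 86 - 23660/3 = -23402/3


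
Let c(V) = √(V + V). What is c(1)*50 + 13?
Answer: 13 + 50*√2 ≈ 83.711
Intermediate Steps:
c(V) = √2*√V (c(V) = √(2*V) = √2*√V)
c(1)*50 + 13 = (√2*√1)*50 + 13 = (√2*1)*50 + 13 = √2*50 + 13 = 50*√2 + 13 = 13 + 50*√2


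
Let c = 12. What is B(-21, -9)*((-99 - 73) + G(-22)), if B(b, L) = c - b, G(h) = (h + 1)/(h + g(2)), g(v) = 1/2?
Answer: -242682/43 ≈ -5643.8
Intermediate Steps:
g(v) = ½
G(h) = (1 + h)/(½ + h) (G(h) = (h + 1)/(h + ½) = (1 + h)/(½ + h))
B(b, L) = 12 - b
B(-21, -9)*((-99 - 73) + G(-22)) = (12 - 1*(-21))*((-99 - 73) + 2*(1 - 22)/(1 + 2*(-22))) = (12 + 21)*(-172 + 2*(-21)/(1 - 44)) = 33*(-172 + 2*(-21)/(-43)) = 33*(-172 + 2*(-1/43)*(-21)) = 33*(-172 + 42/43) = 33*(-7354/43) = -242682/43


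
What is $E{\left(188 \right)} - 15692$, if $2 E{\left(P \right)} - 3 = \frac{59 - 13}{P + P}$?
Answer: $- \frac{5899605}{376} \approx -15690.0$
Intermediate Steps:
$E{\left(P \right)} = \frac{3}{2} + \frac{23}{2 P}$ ($E{\left(P \right)} = \frac{3}{2} + \frac{\left(59 - 13\right) \frac{1}{P + P}}{2} = \frac{3}{2} + \frac{46 \frac{1}{2 P}}{2} = \frac{3}{2} + \frac{23 \frac{1}{P}}{2} = \frac{3}{2} + \frac{23}{2 P}$)
$E{\left(188 \right)} - 15692 = \frac{23 + 3 \cdot 188}{2 \cdot 188} - 15692 = \frac{1}{2} \cdot \frac{1}{188} \left(23 + 564\right) - 15692 = \frac{1}{2} \cdot \frac{1}{188} \cdot 587 - 15692 = \frac{587}{376} - 15692 = - \frac{5899605}{376}$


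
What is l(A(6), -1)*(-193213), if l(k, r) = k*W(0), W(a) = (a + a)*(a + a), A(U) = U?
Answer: 0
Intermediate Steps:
W(a) = 4*a**2 (W(a) = (2*a)*(2*a) = 4*a**2)
l(k, r) = 0 (l(k, r) = k*(4*0**2) = k*(4*0) = k*0 = 0)
l(A(6), -1)*(-193213) = 0*(-193213) = 0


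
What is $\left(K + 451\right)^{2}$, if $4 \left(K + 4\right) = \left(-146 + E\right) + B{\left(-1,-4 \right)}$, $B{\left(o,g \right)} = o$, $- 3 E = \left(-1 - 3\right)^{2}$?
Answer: $\frac{24078649}{144} \approx 1.6721 \cdot 10^{5}$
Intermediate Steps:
$E = - \frac{16}{3}$ ($E = - \frac{\left(-1 - 3\right)^{2}}{3} = - \frac{\left(-4\right)^{2}}{3} = \left(- \frac{1}{3}\right) 16 = - \frac{16}{3} \approx -5.3333$)
$K = - \frac{505}{12}$ ($K = -4 + \frac{\left(-146 - \frac{16}{3}\right) - 1}{4} = -4 + \frac{- \frac{454}{3} - 1}{4} = -4 + \frac{1}{4} \left(- \frac{457}{3}\right) = -4 - \frac{457}{12} = - \frac{505}{12} \approx -42.083$)
$\left(K + 451\right)^{2} = \left(- \frac{505}{12} + 451\right)^{2} = \left(\frac{4907}{12}\right)^{2} = \frac{24078649}{144}$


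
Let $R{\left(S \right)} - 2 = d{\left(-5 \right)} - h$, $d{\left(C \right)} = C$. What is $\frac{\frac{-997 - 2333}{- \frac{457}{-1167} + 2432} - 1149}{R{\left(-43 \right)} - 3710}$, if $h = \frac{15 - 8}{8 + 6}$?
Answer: $\frac{932982474}{3011755661} \approx 0.30978$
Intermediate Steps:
$h = \frac{1}{2}$ ($h = \frac{7}{14} = 7 \cdot \frac{1}{14} = \frac{1}{2} \approx 0.5$)
$R{\left(S \right)} = - \frac{7}{2}$ ($R{\left(S \right)} = 2 - \frac{11}{2} = - \frac{7}{2}$)
$\frac{\frac{-997 - 2333}{- \frac{457}{-1167} + 2432} - 1149}{R{\left(-43 \right)} - 3710} = \frac{\frac{-997 - 2333}{- \frac{457}{-1167} + 2432} - 1149}{- \frac{7}{2} - 3710} = \frac{- \frac{3330}{\left(-457\right) \left(- \frac{1}{1167}\right) + 2432} - 1149}{- \frac{7427}{2}} = \left(- \frac{3330}{\frac{457}{1167} + 2432} - 1149\right) \left(- \frac{2}{7427}\right) = \left(- \frac{3330}{\frac{2838601}{1167}} - 1149\right) \left(- \frac{2}{7427}\right) = \left(\left(-3330\right) \frac{1167}{2838601} - 1149\right) \left(- \frac{2}{7427}\right) = \left(- \frac{3886110}{2838601} - 1149\right) \left(- \frac{2}{7427}\right) = \left(- \frac{3265438659}{2838601}\right) \left(- \frac{2}{7427}\right) = \frac{932982474}{3011755661}$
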